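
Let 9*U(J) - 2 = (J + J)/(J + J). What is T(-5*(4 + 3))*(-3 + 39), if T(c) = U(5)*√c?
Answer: 12*I*√35 ≈ 70.993*I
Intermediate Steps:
U(J) = ⅓ (U(J) = 2/9 + ((J + J)/(J + J))/9 = 2/9 + ((2*J)/((2*J)))/9 = 2/9 + ((2*J)*(1/(2*J)))/9 = 2/9 + (⅑)*1 = 2/9 + ⅑ = ⅓)
T(c) = √c/3
T(-5*(4 + 3))*(-3 + 39) = (√(-5*(4 + 3))/3)*(-3 + 39) = (√(-5*7)/3)*36 = (√(-35)/3)*36 = ((I*√35)/3)*36 = (I*√35/3)*36 = 12*I*√35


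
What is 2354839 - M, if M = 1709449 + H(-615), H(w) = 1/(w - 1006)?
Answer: 1046177191/1621 ≈ 6.4539e+5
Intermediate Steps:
H(w) = 1/(-1006 + w)
M = 2771016828/1621 (M = 1709449 + 1/(-1006 - 615) = 1709449 + 1/(-1621) = 1709449 - 1/1621 = 2771016828/1621 ≈ 1.7094e+6)
2354839 - M = 2354839 - 1*2771016828/1621 = 2354839 - 2771016828/1621 = 1046177191/1621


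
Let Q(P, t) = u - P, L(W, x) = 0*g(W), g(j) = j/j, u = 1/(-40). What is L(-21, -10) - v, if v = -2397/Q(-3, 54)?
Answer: 5640/7 ≈ 805.71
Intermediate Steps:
u = -1/40 ≈ -0.025000
g(j) = 1
L(W, x) = 0 (L(W, x) = 0*1 = 0)
Q(P, t) = -1/40 - P
v = -5640/7 (v = -2397/(-1/40 - 1*(-3)) = -2397/(-1/40 + 3) = -2397/119/40 = -2397*40/119 = -5640/7 ≈ -805.71)
L(-21, -10) - v = 0 - 1*(-5640/7) = 0 + 5640/7 = 5640/7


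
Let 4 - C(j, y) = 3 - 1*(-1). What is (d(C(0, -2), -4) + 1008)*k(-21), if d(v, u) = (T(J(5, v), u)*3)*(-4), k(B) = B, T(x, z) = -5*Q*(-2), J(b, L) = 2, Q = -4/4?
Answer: -23688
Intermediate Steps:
Q = -1 (Q = -4*1/4 = -1)
T(x, z) = -10 (T(x, z) = -5*(-1)*(-2) = 5*(-2) = -10)
C(j, y) = 0 (C(j, y) = 4 - (3 - 1*(-1)) = 4 - (3 + 1) = 4 - 1*4 = 4 - 4 = 0)
d(v, u) = 120 (d(v, u) = -10*3*(-4) = -30*(-4) = 120)
(d(C(0, -2), -4) + 1008)*k(-21) = (120 + 1008)*(-21) = 1128*(-21) = -23688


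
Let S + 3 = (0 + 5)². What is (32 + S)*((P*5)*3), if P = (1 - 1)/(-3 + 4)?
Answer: 0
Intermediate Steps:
S = 22 (S = -3 + (0 + 5)² = -3 + 5² = -3 + 25 = 22)
P = 0 (P = 0/1 = 0*1 = 0)
(32 + S)*((P*5)*3) = (32 + 22)*((0*5)*3) = 54*(0*3) = 54*0 = 0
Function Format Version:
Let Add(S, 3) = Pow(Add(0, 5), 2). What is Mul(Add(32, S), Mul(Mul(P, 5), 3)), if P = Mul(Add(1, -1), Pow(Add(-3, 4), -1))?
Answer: 0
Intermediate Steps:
S = 22 (S = Add(-3, Pow(Add(0, 5), 2)) = Add(-3, Pow(5, 2)) = Add(-3, 25) = 22)
P = 0 (P = Mul(0, Pow(1, -1)) = Mul(0, 1) = 0)
Mul(Add(32, S), Mul(Mul(P, 5), 3)) = Mul(Add(32, 22), Mul(Mul(0, 5), 3)) = Mul(54, Mul(0, 3)) = Mul(54, 0) = 0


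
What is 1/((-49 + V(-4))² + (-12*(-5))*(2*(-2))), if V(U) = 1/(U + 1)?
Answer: 9/19744 ≈ 0.00045583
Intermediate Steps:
V(U) = 1/(1 + U)
1/((-49 + V(-4))² + (-12*(-5))*(2*(-2))) = 1/((-49 + 1/(1 - 4))² + (-12*(-5))*(2*(-2))) = 1/((-49 + 1/(-3))² + 60*(-4)) = 1/((-49 - ⅓)² - 240) = 1/((-148/3)² - 240) = 1/(21904/9 - 240) = 1/(19744/9) = 9/19744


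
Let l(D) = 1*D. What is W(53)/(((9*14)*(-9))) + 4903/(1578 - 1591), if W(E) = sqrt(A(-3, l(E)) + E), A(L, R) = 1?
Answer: -4903/13 - sqrt(6)/378 ≈ -377.16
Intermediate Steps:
l(D) = D
W(E) = sqrt(1 + E)
W(53)/(((9*14)*(-9))) + 4903/(1578 - 1591) = sqrt(1 + 53)/(((9*14)*(-9))) + 4903/(1578 - 1591) = sqrt(54)/((126*(-9))) + 4903/(-13) = (3*sqrt(6))/(-1134) + 4903*(-1/13) = (3*sqrt(6))*(-1/1134) - 4903/13 = -sqrt(6)/378 - 4903/13 = -4903/13 - sqrt(6)/378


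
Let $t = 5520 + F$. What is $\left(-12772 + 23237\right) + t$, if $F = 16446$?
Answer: $32431$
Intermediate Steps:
$t = 21966$ ($t = 5520 + 16446 = 21966$)
$\left(-12772 + 23237\right) + t = \left(-12772 + 23237\right) + 21966 = 10465 + 21966 = 32431$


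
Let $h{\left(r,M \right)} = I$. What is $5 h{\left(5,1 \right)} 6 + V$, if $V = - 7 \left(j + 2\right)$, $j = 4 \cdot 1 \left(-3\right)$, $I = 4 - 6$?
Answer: $10$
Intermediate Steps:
$I = -2$ ($I = 4 - 6 = -2$)
$h{\left(r,M \right)} = -2$
$j = -12$ ($j = 4 \left(-3\right) = -12$)
$V = 70$ ($V = - 7 \left(-12 + 2\right) = \left(-7\right) \left(-10\right) = 70$)
$5 h{\left(5,1 \right)} 6 + V = 5 \left(-2\right) 6 + 70 = \left(-10\right) 6 + 70 = -60 + 70 = 10$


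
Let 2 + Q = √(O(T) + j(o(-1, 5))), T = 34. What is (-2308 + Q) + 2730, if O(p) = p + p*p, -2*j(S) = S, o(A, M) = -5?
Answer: 420 + 3*√530/2 ≈ 454.53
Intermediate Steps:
j(S) = -S/2
O(p) = p + p²
Q = -2 + 3*√530/2 (Q = -2 + √(34*(1 + 34) - ½*(-5)) = -2 + √(34*35 + 5/2) = -2 + √(1190 + 5/2) = -2 + √(2385/2) = -2 + 3*√530/2 ≈ 32.533)
(-2308 + Q) + 2730 = (-2308 + (-2 + 3*√530/2)) + 2730 = (-2310 + 3*√530/2) + 2730 = 420 + 3*√530/2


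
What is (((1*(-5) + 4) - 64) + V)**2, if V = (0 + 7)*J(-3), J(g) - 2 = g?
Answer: 5184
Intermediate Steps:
J(g) = 2 + g
V = -7 (V = (0 + 7)*(2 - 3) = 7*(-1) = -7)
(((1*(-5) + 4) - 64) + V)**2 = (((1*(-5) + 4) - 64) - 7)**2 = (((-5 + 4) - 64) - 7)**2 = ((-1 - 64) - 7)**2 = (-65 - 7)**2 = (-72)**2 = 5184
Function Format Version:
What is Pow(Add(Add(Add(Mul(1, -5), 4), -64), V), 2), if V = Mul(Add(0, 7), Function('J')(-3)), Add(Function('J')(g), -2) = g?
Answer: 5184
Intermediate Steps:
Function('J')(g) = Add(2, g)
V = -7 (V = Mul(Add(0, 7), Add(2, -3)) = Mul(7, -1) = -7)
Pow(Add(Add(Add(Mul(1, -5), 4), -64), V), 2) = Pow(Add(Add(Add(Mul(1, -5), 4), -64), -7), 2) = Pow(Add(Add(Add(-5, 4), -64), -7), 2) = Pow(Add(Add(-1, -64), -7), 2) = Pow(Add(-65, -7), 2) = Pow(-72, 2) = 5184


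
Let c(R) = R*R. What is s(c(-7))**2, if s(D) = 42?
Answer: 1764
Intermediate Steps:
c(R) = R**2
s(c(-7))**2 = 42**2 = 1764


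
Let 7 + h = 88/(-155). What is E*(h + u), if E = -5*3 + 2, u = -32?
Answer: 79729/155 ≈ 514.38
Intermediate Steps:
E = -13 (E = -15 + 2 = -13)
h = -1173/155 (h = -7 + 88/(-155) = -7 + 88*(-1/155) = -7 - 88/155 = -1173/155 ≈ -7.5677)
E*(h + u) = -13*(-1173/155 - 32) = -13*(-6133/155) = 79729/155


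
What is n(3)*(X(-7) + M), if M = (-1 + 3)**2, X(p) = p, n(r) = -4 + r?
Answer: 3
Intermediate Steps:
M = 4 (M = 2**2 = 4)
n(3)*(X(-7) + M) = (-4 + 3)*(-7 + 4) = -1*(-3) = 3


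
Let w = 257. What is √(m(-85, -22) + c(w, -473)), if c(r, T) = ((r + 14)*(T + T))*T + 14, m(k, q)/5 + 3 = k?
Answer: 14*√618677 ≈ 11012.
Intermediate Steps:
m(k, q) = -15 + 5*k
c(r, T) = 14 + 2*T²*(14 + r) (c(r, T) = ((14 + r)*(2*T))*T + 14 = (2*T*(14 + r))*T + 14 = 2*T²*(14 + r) + 14 = 14 + 2*T²*(14 + r))
√(m(-85, -22) + c(w, -473)) = √((-15 + 5*(-85)) + (14 + 28*(-473)² + 2*257*(-473)²)) = √((-15 - 425) + (14 + 28*223729 + 2*257*223729)) = √(-440 + (14 + 6264412 + 114996706)) = √(-440 + 121261132) = √121260692 = 14*√618677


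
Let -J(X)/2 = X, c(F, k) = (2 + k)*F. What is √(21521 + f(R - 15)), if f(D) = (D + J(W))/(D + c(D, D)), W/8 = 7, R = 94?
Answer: √903117446390/6478 ≈ 146.70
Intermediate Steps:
c(F, k) = F*(2 + k)
W = 56 (W = 8*7 = 56)
J(X) = -2*X
f(D) = (-112 + D)/(D + D*(2 + D)) (f(D) = (D - 2*56)/(D + D*(2 + D)) = (D - 112)/(D + D*(2 + D)) = (-112 + D)/(D + D*(2 + D)))
√(21521 + f(R - 15)) = √(21521 + (-112 + (94 - 15))/((94 - 15)*(3 + (94 - 15)))) = √(21521 + (-112 + 79)/(79*(3 + 79))) = √(21521 + (1/79)*(-33)/82) = √(21521 + (1/79)*(1/82)*(-33)) = √(21521 - 33/6478) = √(139413005/6478) = √903117446390/6478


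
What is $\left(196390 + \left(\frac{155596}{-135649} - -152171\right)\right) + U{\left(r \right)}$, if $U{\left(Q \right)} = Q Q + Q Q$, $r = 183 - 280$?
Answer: $\frac{49834438375}{135649} \approx 3.6738 \cdot 10^{5}$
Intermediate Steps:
$r = -97$
$U{\left(Q \right)} = 2 Q^{2}$ ($U{\left(Q \right)} = Q^{2} + Q^{2} = 2 Q^{2}$)
$\left(196390 + \left(\frac{155596}{-135649} - -152171\right)\right) + U{\left(r \right)} = \left(196390 + \left(\frac{155596}{-135649} - -152171\right)\right) + 2 \left(-97\right)^{2} = \left(196390 + \left(155596 \left(- \frac{1}{135649}\right) + 152171\right)\right) + 2 \cdot 9409 = \left(196390 + \left(- \frac{155596}{135649} + 152171\right)\right) + 18818 = \left(196390 + \frac{20641688383}{135649}\right) + 18818 = \frac{47281795493}{135649} + 18818 = \frac{49834438375}{135649}$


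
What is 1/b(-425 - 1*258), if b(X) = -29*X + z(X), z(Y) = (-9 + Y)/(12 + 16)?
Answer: 7/138476 ≈ 5.0550e-5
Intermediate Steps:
z(Y) = -9/28 + Y/28 (z(Y) = (-9 + Y)/28 = (-9 + Y)*(1/28) = -9/28 + Y/28)
b(X) = -9/28 - 811*X/28 (b(X) = -29*X + (-9/28 + X/28) = -9/28 - 811*X/28)
1/b(-425 - 1*258) = 1/(-9/28 - 811*(-425 - 1*258)/28) = 1/(-9/28 - 811*(-425 - 258)/28) = 1/(-9/28 - 811/28*(-683)) = 1/(-9/28 + 553913/28) = 1/(138476/7) = 7/138476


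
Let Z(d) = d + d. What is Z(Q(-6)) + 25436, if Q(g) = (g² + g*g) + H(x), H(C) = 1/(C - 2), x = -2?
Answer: 51159/2 ≈ 25580.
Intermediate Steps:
H(C) = 1/(-2 + C)
Q(g) = -¼ + 2*g² (Q(g) = (g² + g*g) + 1/(-2 - 2) = (g² + g²) + 1/(-4) = 2*g² - ¼ = -¼ + 2*g²)
Z(d) = 2*d
Z(Q(-6)) + 25436 = 2*(-¼ + 2*(-6)²) + 25436 = 2*(-¼ + 2*36) + 25436 = 2*(-¼ + 72) + 25436 = 2*(287/4) + 25436 = 287/2 + 25436 = 51159/2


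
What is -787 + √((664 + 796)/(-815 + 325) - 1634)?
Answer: -787 + 2*I*√20053/7 ≈ -787.0 + 40.46*I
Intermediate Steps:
-787 + √((664 + 796)/(-815 + 325) - 1634) = -787 + √(1460/(-490) - 1634) = -787 + √(1460*(-1/490) - 1634) = -787 + √(-146/49 - 1634) = -787 + √(-80212/49) = -787 + 2*I*√20053/7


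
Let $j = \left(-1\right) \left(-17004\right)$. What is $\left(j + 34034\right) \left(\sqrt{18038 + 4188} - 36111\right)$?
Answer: $-1843033218 + 51038 \sqrt{22226} \approx -1.8354 \cdot 10^{9}$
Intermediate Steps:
$j = 17004$
$\left(j + 34034\right) \left(\sqrt{18038 + 4188} - 36111\right) = \left(17004 + 34034\right) \left(\sqrt{18038 + 4188} - 36111\right) = 51038 \left(\sqrt{22226} - 36111\right) = 51038 \left(-36111 + \sqrt{22226}\right) = -1843033218 + 51038 \sqrt{22226}$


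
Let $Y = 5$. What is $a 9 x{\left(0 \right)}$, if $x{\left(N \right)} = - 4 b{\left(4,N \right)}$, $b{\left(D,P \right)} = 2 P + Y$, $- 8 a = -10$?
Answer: $-225$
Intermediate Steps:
$a = \frac{5}{4}$ ($a = \left(- \frac{1}{8}\right) \left(-10\right) = \frac{5}{4} \approx 1.25$)
$b{\left(D,P \right)} = 5 + 2 P$ ($b{\left(D,P \right)} = 2 P + 5 = 5 + 2 P$)
$x{\left(N \right)} = -20 - 8 N$ ($x{\left(N \right)} = - 4 \left(5 + 2 N\right) = -20 - 8 N$)
$a 9 x{\left(0 \right)} = \frac{5}{4} \cdot 9 \left(-20 - 0\right) = \frac{45 \left(-20 + 0\right)}{4} = \frac{45}{4} \left(-20\right) = -225$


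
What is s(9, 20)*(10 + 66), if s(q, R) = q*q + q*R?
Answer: 19836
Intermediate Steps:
s(q, R) = q² + R*q
s(9, 20)*(10 + 66) = (9*(20 + 9))*(10 + 66) = (9*29)*76 = 261*76 = 19836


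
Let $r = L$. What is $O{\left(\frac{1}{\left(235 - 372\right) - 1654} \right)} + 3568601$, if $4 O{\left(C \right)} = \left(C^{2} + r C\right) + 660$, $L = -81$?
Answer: $\frac{11447462927914}{3207681} \approx 3.5688 \cdot 10^{6}$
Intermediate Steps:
$r = -81$
$O{\left(C \right)} = 165 - \frac{81 C}{4} + \frac{C^{2}}{4}$ ($O{\left(C \right)} = \frac{\left(C^{2} - 81 C\right) + 660}{4} = \frac{660 + C^{2} - 81 C}{4} = 165 - \frac{81 C}{4} + \frac{C^{2}}{4}$)
$O{\left(\frac{1}{\left(235 - 372\right) - 1654} \right)} + 3568601 = \left(165 - \frac{81}{4 \left(\left(235 - 372\right) - 1654\right)} + \frac{\left(\frac{1}{\left(235 - 372\right) - 1654}\right)^{2}}{4}\right) + 3568601 = \left(165 - \frac{81}{4 \left(-137 - 1654\right)} + \frac{\left(\frac{1}{-137 - 1654}\right)^{2}}{4}\right) + 3568601 = \left(165 - \frac{81}{4 \left(-1791\right)} + \frac{\left(\frac{1}{-1791}\right)^{2}}{4}\right) + 3568601 = \left(165 - - \frac{9}{796} + \frac{\left(- \frac{1}{1791}\right)^{2}}{4}\right) + 3568601 = \left(165 + \frac{9}{796} + \frac{1}{4} \cdot \frac{1}{3207681}\right) + 3568601 = \left(165 + \frac{9}{796} + \frac{1}{12830724}\right) + 3568601 = \frac{529303633}{3207681} + 3568601 = \frac{11447462927914}{3207681}$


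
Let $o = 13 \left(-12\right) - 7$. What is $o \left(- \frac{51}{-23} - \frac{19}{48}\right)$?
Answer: $- \frac{327793}{1104} \approx -296.91$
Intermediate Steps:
$o = -163$ ($o = -156 - 7 = -163$)
$o \left(- \frac{51}{-23} - \frac{19}{48}\right) = - 163 \left(- \frac{51}{-23} - \frac{19}{48}\right) = - 163 \left(\left(-51\right) \left(- \frac{1}{23}\right) - \frac{19}{48}\right) = - 163 \left(\frac{51}{23} - \frac{19}{48}\right) = \left(-163\right) \frac{2011}{1104} = - \frac{327793}{1104}$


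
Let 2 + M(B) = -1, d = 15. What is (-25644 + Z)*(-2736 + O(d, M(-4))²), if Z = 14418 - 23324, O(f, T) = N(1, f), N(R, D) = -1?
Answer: 94494250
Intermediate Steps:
M(B) = -3 (M(B) = -2 - 1 = -3)
O(f, T) = -1
Z = -8906
(-25644 + Z)*(-2736 + O(d, M(-4))²) = (-25644 - 8906)*(-2736 + (-1)²) = -34550*(-2736 + 1) = -34550*(-2735) = 94494250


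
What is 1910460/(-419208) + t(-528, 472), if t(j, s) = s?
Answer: 16329643/34934 ≈ 467.44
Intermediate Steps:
1910460/(-419208) + t(-528, 472) = 1910460/(-419208) + 472 = 1910460*(-1/419208) + 472 = -159205/34934 + 472 = 16329643/34934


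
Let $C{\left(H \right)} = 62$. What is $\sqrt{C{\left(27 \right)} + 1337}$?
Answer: $\sqrt{1399} \approx 37.403$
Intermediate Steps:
$\sqrt{C{\left(27 \right)} + 1337} = \sqrt{62 + 1337} = \sqrt{1399}$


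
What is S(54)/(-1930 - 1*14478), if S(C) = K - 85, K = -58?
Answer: 143/16408 ≈ 0.0087153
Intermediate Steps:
S(C) = -143 (S(C) = -58 - 85 = -143)
S(54)/(-1930 - 1*14478) = -143/(-1930 - 1*14478) = -143/(-1930 - 14478) = -143/(-16408) = -143*(-1/16408) = 143/16408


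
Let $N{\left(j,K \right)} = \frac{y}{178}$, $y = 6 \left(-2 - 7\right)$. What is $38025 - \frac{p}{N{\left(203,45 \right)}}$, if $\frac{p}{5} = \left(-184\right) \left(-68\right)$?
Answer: $\frac{6594515}{27} \approx 2.4424 \cdot 10^{5}$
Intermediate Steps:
$y = -54$ ($y = 6 \left(-9\right) = -54$)
$p = 62560$ ($p = 5 \left(\left(-184\right) \left(-68\right)\right) = 5 \cdot 12512 = 62560$)
$N{\left(j,K \right)} = - \frac{27}{89}$ ($N{\left(j,K \right)} = - \frac{54}{178} = \left(-54\right) \frac{1}{178} = - \frac{27}{89}$)
$38025 - \frac{p}{N{\left(203,45 \right)}} = 38025 - \frac{62560}{- \frac{27}{89}} = 38025 - 62560 \left(- \frac{89}{27}\right) = 38025 - - \frac{5567840}{27} = 38025 + \frac{5567840}{27} = \frac{6594515}{27}$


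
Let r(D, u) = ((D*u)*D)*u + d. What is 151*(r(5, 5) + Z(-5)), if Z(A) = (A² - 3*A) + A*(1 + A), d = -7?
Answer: 102378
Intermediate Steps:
Z(A) = A² - 3*A + A*(1 + A)
r(D, u) = -7 + D²*u² (r(D, u) = ((D*u)*D)*u - 7 = (u*D²)*u - 7 = D²*u² - 7 = -7 + D²*u²)
151*(r(5, 5) + Z(-5)) = 151*((-7 + 5²*5²) + 2*(-5)*(-1 - 5)) = 151*((-7 + 25*25) + 2*(-5)*(-6)) = 151*((-7 + 625) + 60) = 151*(618 + 60) = 151*678 = 102378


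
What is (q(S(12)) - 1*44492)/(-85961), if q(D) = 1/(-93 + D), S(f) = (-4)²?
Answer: 3425885/6618997 ≈ 0.51758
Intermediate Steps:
S(f) = 16
(q(S(12)) - 1*44492)/(-85961) = (1/(-93 + 16) - 1*44492)/(-85961) = (1/(-77) - 44492)*(-1/85961) = (-1/77 - 44492)*(-1/85961) = -3425885/77*(-1/85961) = 3425885/6618997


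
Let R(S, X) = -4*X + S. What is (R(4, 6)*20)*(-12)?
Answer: 4800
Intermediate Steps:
R(S, X) = S - 4*X
(R(4, 6)*20)*(-12) = ((4 - 4*6)*20)*(-12) = ((4 - 24)*20)*(-12) = -20*20*(-12) = -400*(-12) = 4800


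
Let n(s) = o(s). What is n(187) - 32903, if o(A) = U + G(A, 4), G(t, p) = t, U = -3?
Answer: -32719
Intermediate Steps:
o(A) = -3 + A
n(s) = -3 + s
n(187) - 32903 = (-3 + 187) - 32903 = 184 - 32903 = -32719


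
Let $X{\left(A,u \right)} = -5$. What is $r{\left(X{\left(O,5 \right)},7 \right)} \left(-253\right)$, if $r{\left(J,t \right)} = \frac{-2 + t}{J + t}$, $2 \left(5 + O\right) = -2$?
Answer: $- \frac{1265}{2} \approx -632.5$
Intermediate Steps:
$O = -6$ ($O = -5 + \frac{1}{2} \left(-2\right) = -5 - 1 = -6$)
$r{\left(J,t \right)} = \frac{-2 + t}{J + t}$
$r{\left(X{\left(O,5 \right)},7 \right)} \left(-253\right) = \frac{-2 + 7}{-5 + 7} \left(-253\right) = \frac{1}{2} \cdot 5 \left(-253\right) = \frac{5}{2} \left(-253\right) = - \frac{1265}{2}$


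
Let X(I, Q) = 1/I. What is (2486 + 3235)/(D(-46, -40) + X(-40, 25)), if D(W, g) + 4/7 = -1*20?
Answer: -1601880/5767 ≈ -277.77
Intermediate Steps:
D(W, g) = -144/7 (D(W, g) = -4/7 - 1*20 = -4/7 - 20 = -144/7)
(2486 + 3235)/(D(-46, -40) + X(-40, 25)) = (2486 + 3235)/(-144/7 + 1/(-40)) = 5721/(-144/7 - 1/40) = 5721/(-5767/280) = 5721*(-280/5767) = -1601880/5767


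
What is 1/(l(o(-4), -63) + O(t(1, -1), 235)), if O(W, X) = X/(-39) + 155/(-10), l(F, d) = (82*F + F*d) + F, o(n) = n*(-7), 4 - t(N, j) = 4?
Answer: 78/42001 ≈ 0.0018571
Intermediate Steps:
t(N, j) = 0 (t(N, j) = 4 - 1*4 = 4 - 4 = 0)
o(n) = -7*n
l(F, d) = 83*F + F*d
O(W, X) = -31/2 - X/39 (O(W, X) = X*(-1/39) + 155*(-⅒) = -X/39 - 31/2 = -31/2 - X/39)
1/(l(o(-4), -63) + O(t(1, -1), 235)) = 1/((-7*(-4))*(83 - 63) + (-31/2 - 1/39*235)) = 1/(28*20 + (-31/2 - 235/39)) = 1/(560 - 1679/78) = 1/(42001/78) = 78/42001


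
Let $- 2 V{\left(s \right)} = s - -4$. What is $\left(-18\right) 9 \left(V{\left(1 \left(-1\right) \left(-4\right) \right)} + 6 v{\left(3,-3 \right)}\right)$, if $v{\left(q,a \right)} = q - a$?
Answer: $-5184$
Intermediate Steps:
$V{\left(s \right)} = -2 - \frac{s}{2}$ ($V{\left(s \right)} = - \frac{s - -4}{2} = - \frac{s + 4}{2} = - \frac{4 + s}{2} = -2 - \frac{s}{2}$)
$\left(-18\right) 9 \left(V{\left(1 \left(-1\right) \left(-4\right) \right)} + 6 v{\left(3,-3 \right)}\right) = \left(-18\right) 9 \left(\left(-2 - \frac{1 \left(-1\right) \left(-4\right)}{2}\right) + 6 \left(3 - -3\right)\right) = - 162 \left(\left(-2 - \frac{\left(-1\right) \left(-4\right)}{2}\right) + 6 \left(3 + 3\right)\right) = - 162 \left(\left(-2 - 2\right) + 6 \cdot 6\right) = - 162 \left(\left(-2 - 2\right) + 36\right) = - 162 \left(-4 + 36\right) = \left(-162\right) 32 = -5184$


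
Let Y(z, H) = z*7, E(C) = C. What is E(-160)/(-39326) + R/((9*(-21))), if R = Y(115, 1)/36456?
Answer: 10926245/2764932408 ≈ 0.0039517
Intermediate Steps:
Y(z, H) = 7*z
R = 115/5208 (R = (7*115)/36456 = 805*(1/36456) = 115/5208 ≈ 0.022081)
E(-160)/(-39326) + R/((9*(-21))) = -160/(-39326) + 115/(5208*((9*(-21)))) = -160*(-1/39326) + (115/5208)/(-189) = 80/19663 + (115/5208)*(-1/189) = 80/19663 - 115/984312 = 10926245/2764932408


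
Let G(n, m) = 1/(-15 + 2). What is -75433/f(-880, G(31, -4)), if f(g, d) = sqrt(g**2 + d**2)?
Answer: -980629*sqrt(130873601)/130873601 ≈ -85.719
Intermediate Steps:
G(n, m) = -1/13 (G(n, m) = 1/(-13) = -1/13)
f(g, d) = sqrt(d**2 + g**2)
-75433/f(-880, G(31, -4)) = -75433/sqrt((-1/13)**2 + (-880)**2) = -75433/sqrt(1/169 + 774400) = -75433*13*sqrt(130873601)/130873601 = -980629*sqrt(130873601)/130873601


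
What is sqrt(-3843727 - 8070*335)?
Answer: I*sqrt(6547177) ≈ 2558.7*I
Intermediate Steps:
sqrt(-3843727 - 8070*335) = sqrt(-3843727 - 2703450) = sqrt(-6547177) = I*sqrt(6547177)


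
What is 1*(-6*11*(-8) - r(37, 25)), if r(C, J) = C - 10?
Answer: 501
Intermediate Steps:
r(C, J) = -10 + C
1*(-6*11*(-8) - r(37, 25)) = 1*(-6*11*(-8) - (-10 + 37)) = 1*(-66*(-8) - 1*27) = 1*(528 - 27) = 1*501 = 501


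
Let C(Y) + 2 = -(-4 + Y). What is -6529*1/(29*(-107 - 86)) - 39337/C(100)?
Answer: 220809031/548506 ≈ 402.56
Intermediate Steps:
C(Y) = 2 - Y (C(Y) = -2 - (-4 + Y) = -2 + (4 - Y) = 2 - Y)
-6529*1/(29*(-107 - 86)) - 39337/C(100) = -6529*1/(29*(-107 - 86)) - 39337/(2 - 1*100) = -6529/(29*(-193)) - 39337/(2 - 100) = -6529/(-5597) - 39337/(-98) = -6529*(-1/5597) - 39337*(-1/98) = 6529/5597 + 39337/98 = 220809031/548506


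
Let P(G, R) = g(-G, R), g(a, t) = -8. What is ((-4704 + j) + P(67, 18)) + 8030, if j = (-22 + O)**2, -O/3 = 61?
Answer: 45343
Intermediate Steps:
O = -183 (O = -3*61 = -183)
j = 42025 (j = (-22 - 183)**2 = (-205)**2 = 42025)
P(G, R) = -8
((-4704 + j) + P(67, 18)) + 8030 = ((-4704 + 42025) - 8) + 8030 = (37321 - 8) + 8030 = 37313 + 8030 = 45343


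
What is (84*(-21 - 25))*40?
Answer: -154560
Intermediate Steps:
(84*(-21 - 25))*40 = (84*(-46))*40 = -3864*40 = -154560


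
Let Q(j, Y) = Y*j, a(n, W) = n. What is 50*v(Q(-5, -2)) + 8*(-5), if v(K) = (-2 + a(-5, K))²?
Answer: 2410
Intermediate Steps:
v(K) = 49 (v(K) = (-2 - 5)² = (-7)² = 49)
50*v(Q(-5, -2)) + 8*(-5) = 50*49 + 8*(-5) = 2450 - 40 = 2410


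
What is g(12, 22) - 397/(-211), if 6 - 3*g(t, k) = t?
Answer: -25/211 ≈ -0.11848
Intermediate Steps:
g(t, k) = 2 - t/3
g(12, 22) - 397/(-211) = (2 - 1/3*12) - 397/(-211) = (2 - 4) - 397*(-1/211) = -2 + 397/211 = -25/211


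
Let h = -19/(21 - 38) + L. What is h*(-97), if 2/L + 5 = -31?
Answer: -31525/306 ≈ -103.02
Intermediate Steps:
L = -1/18 (L = 2/(-5 - 31) = 2/(-36) = 2*(-1/36) = -1/18 ≈ -0.055556)
h = 325/306 (h = -19/(21 - 38) - 1/18 = -19/(-17) - 1/18 = -1/17*(-19) - 1/18 = 19/17 - 1/18 = 325/306 ≈ 1.0621)
h*(-97) = (325/306)*(-97) = -31525/306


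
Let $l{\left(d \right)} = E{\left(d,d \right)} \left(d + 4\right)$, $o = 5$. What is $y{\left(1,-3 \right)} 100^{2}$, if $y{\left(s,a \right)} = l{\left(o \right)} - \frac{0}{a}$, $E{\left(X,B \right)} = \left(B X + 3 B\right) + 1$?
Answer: $3690000$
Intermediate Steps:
$E{\left(X,B \right)} = 1 + 3 B + B X$ ($E{\left(X,B \right)} = \left(3 B + B X\right) + 1 = 1 + 3 B + B X$)
$l{\left(d \right)} = \left(4 + d\right) \left(1 + d^{2} + 3 d\right)$ ($l{\left(d \right)} = \left(1 + 3 d + d d\right) \left(d + 4\right) = \left(1 + 3 d + d^{2}\right) \left(4 + d\right) = \left(1 + d^{2} + 3 d\right) \left(4 + d\right) = \left(4 + d\right) \left(1 + d^{2} + 3 d\right)$)
$y{\left(s,a \right)} = 369$ ($y{\left(s,a \right)} = \left(4 + 5\right) \left(1 + 5^{2} + 3 \cdot 5\right) - \frac{0}{a} = 9 \left(1 + 25 + 15\right) - 0 = 9 \cdot 41 + 0 = 369 + 0 = 369$)
$y{\left(1,-3 \right)} 100^{2} = 369 \cdot 100^{2} = 369 \cdot 10000 = 3690000$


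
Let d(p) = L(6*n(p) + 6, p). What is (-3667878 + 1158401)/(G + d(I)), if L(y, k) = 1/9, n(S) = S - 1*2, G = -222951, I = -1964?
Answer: 22585293/2006558 ≈ 11.256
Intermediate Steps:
n(S) = -2 + S (n(S) = S - 2 = -2 + S)
L(y, k) = ⅑
d(p) = ⅑
(-3667878 + 1158401)/(G + d(I)) = (-3667878 + 1158401)/(-222951 + ⅑) = -2509477/(-2006558/9) = -2509477*(-9/2006558) = 22585293/2006558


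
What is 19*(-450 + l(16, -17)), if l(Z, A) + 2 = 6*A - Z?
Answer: -10830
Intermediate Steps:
l(Z, A) = -2 - Z + 6*A (l(Z, A) = -2 + (6*A - Z) = -2 + (-Z + 6*A) = -2 - Z + 6*A)
19*(-450 + l(16, -17)) = 19*(-450 + (-2 - 1*16 + 6*(-17))) = 19*(-450 + (-2 - 16 - 102)) = 19*(-450 - 120) = 19*(-570) = -10830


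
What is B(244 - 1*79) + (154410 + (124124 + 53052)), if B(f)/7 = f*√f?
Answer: 331586 + 1155*√165 ≈ 3.4642e+5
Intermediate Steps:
B(f) = 7*f^(3/2) (B(f) = 7*(f*√f) = 7*f^(3/2))
B(244 - 1*79) + (154410 + (124124 + 53052)) = 7*(244 - 1*79)^(3/2) + (154410 + (124124 + 53052)) = 7*(244 - 79)^(3/2) + (154410 + 177176) = 7*165^(3/2) + 331586 = 7*(165*√165) + 331586 = 1155*√165 + 331586 = 331586 + 1155*√165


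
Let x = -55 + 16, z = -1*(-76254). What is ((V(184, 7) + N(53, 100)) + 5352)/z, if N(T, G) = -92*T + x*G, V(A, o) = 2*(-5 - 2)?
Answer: -573/12709 ≈ -0.045086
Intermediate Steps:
V(A, o) = -14 (V(A, o) = 2*(-7) = -14)
z = 76254
x = -39
N(T, G) = -92*T - 39*G
((V(184, 7) + N(53, 100)) + 5352)/z = ((-14 + (-92*53 - 39*100)) + 5352)/76254 = ((-14 + (-4876 - 3900)) + 5352)*(1/76254) = ((-14 - 8776) + 5352)*(1/76254) = (-8790 + 5352)*(1/76254) = -3438*1/76254 = -573/12709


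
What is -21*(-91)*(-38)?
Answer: -72618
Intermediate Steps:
-21*(-91)*(-38) = 1911*(-38) = -72618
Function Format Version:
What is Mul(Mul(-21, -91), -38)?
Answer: -72618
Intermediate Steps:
Mul(Mul(-21, -91), -38) = Mul(1911, -38) = -72618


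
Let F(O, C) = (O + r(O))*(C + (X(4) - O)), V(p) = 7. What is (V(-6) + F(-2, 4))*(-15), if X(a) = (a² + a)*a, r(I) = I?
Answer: 5055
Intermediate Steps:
X(a) = a*(a + a²) (X(a) = (a + a²)*a = a*(a + a²))
F(O, C) = 2*O*(80 + C - O) (F(O, C) = (O + O)*(C + (4²*(1 + 4) - O)) = (2*O)*(C + (16*5 - O)) = (2*O)*(C + (80 - O)) = (2*O)*(80 + C - O) = 2*O*(80 + C - O))
(V(-6) + F(-2, 4))*(-15) = (7 + 2*(-2)*(80 + 4 - 1*(-2)))*(-15) = (7 + 2*(-2)*(80 + 4 + 2))*(-15) = (7 + 2*(-2)*86)*(-15) = (7 - 344)*(-15) = -337*(-15) = 5055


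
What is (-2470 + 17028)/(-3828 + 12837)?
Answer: 14558/9009 ≈ 1.6159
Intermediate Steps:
(-2470 + 17028)/(-3828 + 12837) = 14558/9009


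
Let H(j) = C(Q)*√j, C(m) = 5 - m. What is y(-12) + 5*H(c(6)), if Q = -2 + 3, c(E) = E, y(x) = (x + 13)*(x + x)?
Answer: -24 + 20*√6 ≈ 24.990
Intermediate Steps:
y(x) = 2*x*(13 + x) (y(x) = (13 + x)*(2*x) = 2*x*(13 + x))
Q = 1
H(j) = 4*√j (H(j) = (5 - 1*1)*√j = (5 - 1)*√j = 4*√j)
y(-12) + 5*H(c(6)) = 2*(-12)*(13 - 12) + 5*(4*√6) = 2*(-12)*1 + 20*√6 = -24 + 20*√6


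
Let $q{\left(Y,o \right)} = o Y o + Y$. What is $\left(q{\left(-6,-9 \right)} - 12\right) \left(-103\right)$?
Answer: $51912$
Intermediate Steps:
$q{\left(Y,o \right)} = Y + Y o^{2}$ ($q{\left(Y,o \right)} = Y o o + Y = Y o^{2} + Y = Y + Y o^{2}$)
$\left(q{\left(-6,-9 \right)} - 12\right) \left(-103\right) = \left(- 6 \left(1 + \left(-9\right)^{2}\right) - 12\right) \left(-103\right) = \left(- 6 \left(1 + 81\right) - 12\right) \left(-103\right) = \left(\left(-6\right) 82 - 12\right) \left(-103\right) = \left(-492 - 12\right) \left(-103\right) = \left(-504\right) \left(-103\right) = 51912$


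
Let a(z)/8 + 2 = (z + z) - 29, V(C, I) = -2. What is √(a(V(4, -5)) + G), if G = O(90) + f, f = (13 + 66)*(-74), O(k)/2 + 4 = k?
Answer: I*√5954 ≈ 77.162*I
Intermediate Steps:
O(k) = -8 + 2*k
f = -5846 (f = 79*(-74) = -5846)
a(z) = -248 + 16*z (a(z) = -16 + 8*((z + z) - 29) = -16 + 8*(2*z - 29) = -16 + 8*(-29 + 2*z) = -16 + (-232 + 16*z) = -248 + 16*z)
G = -5674 (G = (-8 + 2*90) - 5846 = (-8 + 180) - 5846 = 172 - 5846 = -5674)
√(a(V(4, -5)) + G) = √((-248 + 16*(-2)) - 5674) = √((-248 - 32) - 5674) = √(-280 - 5674) = √(-5954) = I*√5954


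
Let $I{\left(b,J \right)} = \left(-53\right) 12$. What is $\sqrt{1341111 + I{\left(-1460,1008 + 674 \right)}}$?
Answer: $5 \sqrt{53619} \approx 1157.8$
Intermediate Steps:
$I{\left(b,J \right)} = -636$
$\sqrt{1341111 + I{\left(-1460,1008 + 674 \right)}} = \sqrt{1341111 - 636} = \sqrt{1340475} = 5 \sqrt{53619}$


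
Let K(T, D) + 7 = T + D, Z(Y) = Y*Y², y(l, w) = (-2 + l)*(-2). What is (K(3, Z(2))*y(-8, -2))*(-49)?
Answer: -3920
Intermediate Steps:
y(l, w) = 4 - 2*l
Z(Y) = Y³
K(T, D) = -7 + D + T (K(T, D) = -7 + (T + D) = -7 + (D + T) = -7 + D + T)
(K(3, Z(2))*y(-8, -2))*(-49) = ((-7 + 2³ + 3)*(4 - 2*(-8)))*(-49) = ((-7 + 8 + 3)*(4 + 16))*(-49) = (4*20)*(-49) = 80*(-49) = -3920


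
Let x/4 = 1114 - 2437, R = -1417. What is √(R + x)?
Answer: I*√6709 ≈ 81.908*I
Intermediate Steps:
x = -5292 (x = 4*(1114 - 2437) = 4*(-1323) = -5292)
√(R + x) = √(-1417 - 5292) = √(-6709) = I*√6709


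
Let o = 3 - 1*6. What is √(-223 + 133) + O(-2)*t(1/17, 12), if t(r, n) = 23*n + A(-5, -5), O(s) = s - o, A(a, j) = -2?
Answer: 274 + 3*I*√10 ≈ 274.0 + 9.4868*I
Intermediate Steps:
o = -3 (o = 3 - 6 = -3)
O(s) = 3 + s (O(s) = s - 1*(-3) = s + 3 = 3 + s)
t(r, n) = -2 + 23*n (t(r, n) = 23*n - 2 = -2 + 23*n)
√(-223 + 133) + O(-2)*t(1/17, 12) = √(-223 + 133) + (3 - 2)*(-2 + 23*12) = √(-90) + 1*(-2 + 276) = 3*I*√10 + 1*274 = 3*I*√10 + 274 = 274 + 3*I*√10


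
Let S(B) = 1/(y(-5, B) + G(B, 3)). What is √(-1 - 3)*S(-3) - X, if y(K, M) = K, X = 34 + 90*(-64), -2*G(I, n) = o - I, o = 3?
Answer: 5726 - I/4 ≈ 5726.0 - 0.25*I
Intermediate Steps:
G(I, n) = -3/2 + I/2 (G(I, n) = -(3 - I)/2 = -3/2 + I/2)
X = -5726 (X = 34 - 5760 = -5726)
S(B) = 1/(-13/2 + B/2) (S(B) = 1/(-5 + (-3/2 + B/2)) = 1/(-13/2 + B/2))
√(-1 - 3)*S(-3) - X = √(-1 - 3)*(2/(-13 - 3)) - 1*(-5726) = √(-4)*(2/(-16)) + 5726 = (2*I)*(2*(-1/16)) + 5726 = (2*I)*(-⅛) + 5726 = -I/4 + 5726 = 5726 - I/4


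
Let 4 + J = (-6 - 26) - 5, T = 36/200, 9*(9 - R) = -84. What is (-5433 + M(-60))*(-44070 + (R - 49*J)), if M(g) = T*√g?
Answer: 228417808 - 378384*I*√15/25 ≈ 2.2842e+8 - 58619.0*I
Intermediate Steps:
R = 55/3 (R = 9 - ⅑*(-84) = 9 + 28/3 = 55/3 ≈ 18.333)
T = 9/50 (T = 36*(1/200) = 9/50 ≈ 0.18000)
J = -41 (J = -4 + ((-6 - 26) - 5) = -4 + (-32 - 5) = -4 - 37 = -41)
M(g) = 9*√g/50
(-5433 + M(-60))*(-44070 + (R - 49*J)) = (-5433 + 9*√(-60)/50)*(-44070 + (55/3 - 49*(-41))) = (-5433 + 9*(2*I*√15)/50)*(-44070 + (55/3 + 2009)) = (-5433 + 9*I*√15/25)*(-44070 + 6082/3) = (-5433 + 9*I*√15/25)*(-126128/3) = 228417808 - 378384*I*√15/25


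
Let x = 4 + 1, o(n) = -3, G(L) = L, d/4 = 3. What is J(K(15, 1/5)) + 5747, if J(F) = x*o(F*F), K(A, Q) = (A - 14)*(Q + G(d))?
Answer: 5732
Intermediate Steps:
d = 12 (d = 4*3 = 12)
x = 5
K(A, Q) = (-14 + A)*(12 + Q) (K(A, Q) = (A - 14)*(Q + 12) = (-14 + A)*(12 + Q))
J(F) = -15 (J(F) = 5*(-3) = -15)
J(K(15, 1/5)) + 5747 = -15 + 5747 = 5732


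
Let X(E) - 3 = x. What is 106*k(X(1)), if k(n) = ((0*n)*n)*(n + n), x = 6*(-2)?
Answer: 0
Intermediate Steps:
x = -12
X(E) = -9 (X(E) = 3 - 12 = -9)
k(n) = 0 (k(n) = (0*n)*(2*n) = 0*(2*n) = 0)
106*k(X(1)) = 106*0 = 0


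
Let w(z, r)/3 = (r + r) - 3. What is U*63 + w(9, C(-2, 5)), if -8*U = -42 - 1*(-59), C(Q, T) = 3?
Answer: -999/8 ≈ -124.88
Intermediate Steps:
w(z, r) = -9 + 6*r (w(z, r) = 3*((r + r) - 3) = 3*(2*r - 3) = 3*(-3 + 2*r) = -9 + 6*r)
U = -17/8 (U = -(-42 - 1*(-59))/8 = -(-42 + 59)/8 = -1/8*17 = -17/8 ≈ -2.1250)
U*63 + w(9, C(-2, 5)) = -17/8*63 + (-9 + 6*3) = -1071/8 + (-9 + 18) = -1071/8 + 9 = -999/8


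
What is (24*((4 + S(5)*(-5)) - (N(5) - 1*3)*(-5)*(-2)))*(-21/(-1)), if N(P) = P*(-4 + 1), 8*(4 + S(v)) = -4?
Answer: 104076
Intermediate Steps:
S(v) = -9/2 (S(v) = -4 + (⅛)*(-4) = -4 - ½ = -9/2)
N(P) = -3*P (N(P) = P*(-3) = -3*P)
(24*((4 + S(5)*(-5)) - (N(5) - 1*3)*(-5)*(-2)))*(-21/(-1)) = (24*((4 - 9/2*(-5)) - (-3*5 - 1*3)*(-5)*(-2)))*(-21/(-1)) = (24*((4 + 45/2) - (-15 - 3)*(-5)*(-2)))*(-21*(-1)) = (24*(53/2 - (-18*(-5))*(-2)))*21 = (24*(53/2 - 90*(-2)))*21 = (24*(53/2 - 1*(-180)))*21 = (24*(53/2 + 180))*21 = (24*(413/2))*21 = 4956*21 = 104076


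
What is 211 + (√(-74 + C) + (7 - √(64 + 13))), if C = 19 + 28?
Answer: 218 - √77 + 3*I*√3 ≈ 209.23 + 5.1962*I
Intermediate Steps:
C = 47
211 + (√(-74 + C) + (7 - √(64 + 13))) = 211 + (√(-74 + 47) + (7 - √(64 + 13))) = 211 + (√(-27) + (7 - √77)) = 211 + (3*I*√3 + (7 - √77)) = 211 + (7 - √77 + 3*I*√3) = 218 - √77 + 3*I*√3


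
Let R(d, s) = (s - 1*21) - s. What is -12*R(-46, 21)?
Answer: 252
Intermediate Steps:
R(d, s) = -21 (R(d, s) = (s - 21) - s = (-21 + s) - s = -21)
-12*R(-46, 21) = -12*(-21) = 252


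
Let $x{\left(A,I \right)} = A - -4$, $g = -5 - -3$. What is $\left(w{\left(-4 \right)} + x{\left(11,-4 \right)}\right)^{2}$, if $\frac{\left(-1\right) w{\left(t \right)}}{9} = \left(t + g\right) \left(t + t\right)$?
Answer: $173889$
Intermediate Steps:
$g = -2$ ($g = -5 + 3 = -2$)
$x{\left(A,I \right)} = 4 + A$ ($x{\left(A,I \right)} = A + 4 = 4 + A$)
$w{\left(t \right)} = - 18 t \left(-2 + t\right)$ ($w{\left(t \right)} = - 9 \left(t - 2\right) \left(t + t\right) = - 9 \left(-2 + t\right) 2 t = - 9 \cdot 2 t \left(-2 + t\right) = - 18 t \left(-2 + t\right)$)
$\left(w{\left(-4 \right)} + x{\left(11,-4 \right)}\right)^{2} = \left(18 \left(-4\right) \left(2 - -4\right) + \left(4 + 11\right)\right)^{2} = \left(18 \left(-4\right) \left(2 + 4\right) + 15\right)^{2} = \left(18 \left(-4\right) 6 + 15\right)^{2} = \left(-432 + 15\right)^{2} = \left(-417\right)^{2} = 173889$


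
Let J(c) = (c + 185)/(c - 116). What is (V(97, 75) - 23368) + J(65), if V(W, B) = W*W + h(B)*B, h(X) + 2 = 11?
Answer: -677734/51 ≈ -13289.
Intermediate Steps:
h(X) = 9 (h(X) = -2 + 11 = 9)
J(c) = (185 + c)/(-116 + c)
V(W, B) = W² + 9*B (V(W, B) = W*W + 9*B = W² + 9*B)
(V(97, 75) - 23368) + J(65) = ((97² + 9*75) - 23368) + (185 + 65)/(-116 + 65) = ((9409 + 675) - 23368) + 250/(-51) = (10084 - 23368) - 1/51*250 = -13284 - 250/51 = -677734/51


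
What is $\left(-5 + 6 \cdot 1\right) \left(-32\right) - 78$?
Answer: $-110$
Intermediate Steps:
$\left(-5 + 6 \cdot 1\right) \left(-32\right) - 78 = \left(-5 + 6\right) \left(-32\right) - 78 = 1 \left(-32\right) - 78 = -32 - 78 = -110$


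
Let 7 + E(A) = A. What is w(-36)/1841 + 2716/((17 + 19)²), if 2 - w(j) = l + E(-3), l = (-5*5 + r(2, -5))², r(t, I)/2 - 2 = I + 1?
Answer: 981443/596484 ≈ 1.6454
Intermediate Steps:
E(A) = -7 + A
r(t, I) = 6 + 2*I (r(t, I) = 4 + 2*(I + 1) = 4 + 2*(1 + I) = 4 + (2 + 2*I) = 6 + 2*I)
l = 841 (l = (-5*5 + (6 + 2*(-5)))² = (-25 + (6 - 10))² = (-25 - 4)² = (-29)² = 841)
w(j) = -829 (w(j) = 2 - (841 + (-7 - 3)) = 2 - (841 - 10) = 2 - 1*831 = 2 - 831 = -829)
w(-36)/1841 + 2716/((17 + 19)²) = -829/1841 + 2716/((17 + 19)²) = -829*1/1841 + 2716/(36²) = -829/1841 + 2716/1296 = -829/1841 + 2716*(1/1296) = -829/1841 + 679/324 = 981443/596484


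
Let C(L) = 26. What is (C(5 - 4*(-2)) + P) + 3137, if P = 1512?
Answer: 4675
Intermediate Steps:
(C(5 - 4*(-2)) + P) + 3137 = (26 + 1512) + 3137 = 1538 + 3137 = 4675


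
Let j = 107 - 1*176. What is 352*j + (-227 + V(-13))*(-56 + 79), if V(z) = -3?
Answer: -29578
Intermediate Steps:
j = -69 (j = 107 - 176 = -69)
352*j + (-227 + V(-13))*(-56 + 79) = 352*(-69) + (-227 - 3)*(-56 + 79) = -24288 - 230*23 = -24288 - 5290 = -29578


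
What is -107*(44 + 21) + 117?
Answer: -6838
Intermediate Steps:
-107*(44 + 21) + 117 = -107*65 + 117 = -6955 + 117 = -6838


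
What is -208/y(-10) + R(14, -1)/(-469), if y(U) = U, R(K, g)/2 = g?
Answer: 48786/2345 ≈ 20.804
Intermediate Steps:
R(K, g) = 2*g
-208/y(-10) + R(14, -1)/(-469) = -208/(-10) + (2*(-1))/(-469) = -208*(-1/10) - 2*(-1/469) = 104/5 + 2/469 = 48786/2345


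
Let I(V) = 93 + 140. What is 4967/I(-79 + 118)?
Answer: 4967/233 ≈ 21.318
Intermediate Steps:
I(V) = 233
4967/I(-79 + 118) = 4967/233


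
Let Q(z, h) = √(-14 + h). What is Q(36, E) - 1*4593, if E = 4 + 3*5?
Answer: -4593 + √5 ≈ -4590.8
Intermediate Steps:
E = 19 (E = 4 + 15 = 19)
Q(36, E) - 1*4593 = √(-14 + 19) - 1*4593 = √5 - 4593 = -4593 + √5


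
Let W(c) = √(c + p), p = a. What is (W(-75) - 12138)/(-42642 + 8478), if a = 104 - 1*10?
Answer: 2023/5694 - √19/34164 ≈ 0.35516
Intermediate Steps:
a = 94 (a = 104 - 10 = 94)
p = 94
W(c) = √(94 + c) (W(c) = √(c + 94) = √(94 + c))
(W(-75) - 12138)/(-42642 + 8478) = (√(94 - 75) - 12138)/(-42642 + 8478) = (√19 - 12138)/(-34164) = (-12138 + √19)*(-1/34164) = 2023/5694 - √19/34164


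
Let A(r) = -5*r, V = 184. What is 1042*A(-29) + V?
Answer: 151274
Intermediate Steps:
1042*A(-29) + V = 1042*(-5*(-29)) + 184 = 1042*145 + 184 = 151090 + 184 = 151274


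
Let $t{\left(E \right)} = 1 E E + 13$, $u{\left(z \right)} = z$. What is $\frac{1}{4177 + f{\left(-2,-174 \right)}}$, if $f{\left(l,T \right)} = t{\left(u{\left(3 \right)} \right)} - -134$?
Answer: $\frac{1}{4333} \approx 0.00023079$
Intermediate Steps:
$t{\left(E \right)} = 13 + E^{2}$ ($t{\left(E \right)} = E E + 13 = E^{2} + 13 = 13 + E^{2}$)
$f{\left(l,T \right)} = 156$ ($f{\left(l,T \right)} = \left(13 + 3^{2}\right) - -134 = \left(13 + 9\right) + 134 = 22 + 134 = 156$)
$\frac{1}{4177 + f{\left(-2,-174 \right)}} = \frac{1}{4177 + 156} = \frac{1}{4333}$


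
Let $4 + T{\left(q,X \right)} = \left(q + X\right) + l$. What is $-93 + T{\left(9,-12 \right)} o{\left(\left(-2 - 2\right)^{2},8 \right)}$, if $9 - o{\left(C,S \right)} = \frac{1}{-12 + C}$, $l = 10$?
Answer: $- \frac{267}{4} \approx -66.75$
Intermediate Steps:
$T{\left(q,X \right)} = 6 + X + q$ ($T{\left(q,X \right)} = -4 + \left(\left(q + X\right) + 10\right) = -4 + \left(\left(X + q\right) + 10\right) = -4 + \left(10 + X + q\right) = 6 + X + q$)
$o{\left(C,S \right)} = 9 - \frac{1}{-12 + C}$
$-93 + T{\left(9,-12 \right)} o{\left(\left(-2 - 2\right)^{2},8 \right)} = -93 + \left(6 - 12 + 9\right) \frac{-109 + 9 \left(-2 - 2\right)^{2}}{-12 + \left(-2 - 2\right)^{2}} = -93 + 3 \frac{-109 + 9 \left(-4\right)^{2}}{-12 + \left(-4\right)^{2}} = -93 + 3 \frac{-109 + 9 \cdot 16}{-12 + 16} = -93 + 3 \frac{-109 + 144}{4} = -93 + 3 \cdot \frac{1}{4} \cdot 35 = -93 + 3 \cdot \frac{35}{4} = -93 + \frac{105}{4} = - \frac{267}{4}$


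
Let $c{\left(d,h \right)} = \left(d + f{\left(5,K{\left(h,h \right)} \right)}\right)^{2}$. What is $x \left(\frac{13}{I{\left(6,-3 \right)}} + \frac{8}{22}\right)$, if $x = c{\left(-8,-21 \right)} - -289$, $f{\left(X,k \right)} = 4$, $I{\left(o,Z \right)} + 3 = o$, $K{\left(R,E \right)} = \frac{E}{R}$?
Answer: $\frac{47275}{33} \approx 1432.6$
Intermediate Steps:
$I{\left(o,Z \right)} = -3 + o$
$c{\left(d,h \right)} = \left(4 + d\right)^{2}$ ($c{\left(d,h \right)} = \left(d + 4\right)^{2} = \left(4 + d\right)^{2}$)
$x = 305$ ($x = \left(4 - 8\right)^{2} - -289 = \left(-4\right)^{2} + 289 = 16 + 289 = 305$)
$x \left(\frac{13}{I{\left(6,-3 \right)}} + \frac{8}{22}\right) = 305 \left(\frac{13}{-3 + 6} + \frac{8}{22}\right) = 305 \left(\frac{13}{3} + 8 \cdot \frac{1}{22}\right) = 305 \left(13 \cdot \frac{1}{3} + \frac{4}{11}\right) = 305 \left(\frac{13}{3} + \frac{4}{11}\right) = 305 \cdot \frac{155}{33} = \frac{47275}{33}$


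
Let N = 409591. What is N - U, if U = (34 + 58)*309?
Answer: 381163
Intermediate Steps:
U = 28428 (U = 92*309 = 28428)
N - U = 409591 - 1*28428 = 409591 - 28428 = 381163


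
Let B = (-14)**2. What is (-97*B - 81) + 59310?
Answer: 40217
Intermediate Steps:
B = 196
(-97*B - 81) + 59310 = (-97*196 - 81) + 59310 = (-19012 - 81) + 59310 = -19093 + 59310 = 40217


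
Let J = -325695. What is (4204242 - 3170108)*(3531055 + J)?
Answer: 3314771758240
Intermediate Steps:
(4204242 - 3170108)*(3531055 + J) = (4204242 - 3170108)*(3531055 - 325695) = 1034134*3205360 = 3314771758240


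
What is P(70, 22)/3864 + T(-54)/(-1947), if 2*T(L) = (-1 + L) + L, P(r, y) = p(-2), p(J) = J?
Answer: 11483/417956 ≈ 0.027474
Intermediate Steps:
P(r, y) = -2
T(L) = -½ + L (T(L) = ((-1 + L) + L)/2 = (-1 + 2*L)/2 = -½ + L)
P(70, 22)/3864 + T(-54)/(-1947) = -2/3864 + (-½ - 54)/(-1947) = -2*1/3864 - 109/2*(-1/1947) = -1/1932 + 109/3894 = 11483/417956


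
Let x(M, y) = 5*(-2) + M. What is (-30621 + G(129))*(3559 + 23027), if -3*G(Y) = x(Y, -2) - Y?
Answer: -814001286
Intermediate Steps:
x(M, y) = -10 + M
G(Y) = 10/3 (G(Y) = -((-10 + Y) - Y)/3 = -⅓*(-10) = 10/3)
(-30621 + G(129))*(3559 + 23027) = (-30621 + 10/3)*(3559 + 23027) = -91853/3*26586 = -814001286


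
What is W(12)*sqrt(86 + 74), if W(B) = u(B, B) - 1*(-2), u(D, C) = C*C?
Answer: 584*sqrt(10) ≈ 1846.8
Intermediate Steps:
u(D, C) = C**2
W(B) = 2 + B**2 (W(B) = B**2 - 1*(-2) = B**2 + 2 = 2 + B**2)
W(12)*sqrt(86 + 74) = (2 + 12**2)*sqrt(86 + 74) = (2 + 144)*sqrt(160) = 146*(4*sqrt(10)) = 584*sqrt(10)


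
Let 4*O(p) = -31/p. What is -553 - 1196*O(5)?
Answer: 6504/5 ≈ 1300.8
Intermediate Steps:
O(p) = -31/(4*p) (O(p) = (-31/p)/4 = -31/(4*p))
-553 - 1196*O(5) = -553 - (-9269)/5 = -553 - 1196*(-31/20) = -553 + 9269/5 = 6504/5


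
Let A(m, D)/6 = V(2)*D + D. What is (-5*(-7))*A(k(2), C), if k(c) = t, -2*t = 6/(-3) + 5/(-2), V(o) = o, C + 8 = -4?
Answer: -7560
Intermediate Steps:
C = -12 (C = -8 - 4 = -12)
t = 9/4 (t = -(6/(-3) + 5/(-2))/2 = -(6*(-1/3) + 5*(-1/2))/2 = -(-2 - 5/2)/2 = -1/2*(-9/2) = 9/4 ≈ 2.2500)
k(c) = 9/4
A(m, D) = 18*D (A(m, D) = 6*(2*D + D) = 6*(3*D) = 18*D)
(-5*(-7))*A(k(2), C) = (-5*(-7))*(18*(-12)) = 35*(-216) = -7560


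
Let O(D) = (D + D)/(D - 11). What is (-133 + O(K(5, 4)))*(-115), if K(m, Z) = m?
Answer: 46460/3 ≈ 15487.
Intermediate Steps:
O(D) = 2*D/(-11 + D) (O(D) = (2*D)/(-11 + D) = 2*D/(-11 + D))
(-133 + O(K(5, 4)))*(-115) = (-133 + 2*5/(-11 + 5))*(-115) = (-133 + 2*5/(-6))*(-115) = (-133 + 2*5*(-⅙))*(-115) = (-133 - 5/3)*(-115) = -404/3*(-115) = 46460/3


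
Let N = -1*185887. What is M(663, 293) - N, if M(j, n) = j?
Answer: 186550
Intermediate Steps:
N = -185887
M(663, 293) - N = 663 - 1*(-185887) = 663 + 185887 = 186550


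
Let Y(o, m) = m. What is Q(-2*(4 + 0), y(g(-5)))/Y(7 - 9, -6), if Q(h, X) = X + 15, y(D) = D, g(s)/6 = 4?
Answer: -13/2 ≈ -6.5000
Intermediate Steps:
g(s) = 24 (g(s) = 6*4 = 24)
Q(h, X) = 15 + X
Q(-2*(4 + 0), y(g(-5)))/Y(7 - 9, -6) = (15 + 24)/(-6) = 39*(-⅙) = -13/2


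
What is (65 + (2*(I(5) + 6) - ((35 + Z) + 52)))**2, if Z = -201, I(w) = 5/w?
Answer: 37249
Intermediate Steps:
(65 + (2*(I(5) + 6) - ((35 + Z) + 52)))**2 = (65 + (2*(5/5 + 6) - ((35 - 201) + 52)))**2 = (65 + (2*(5*(1/5) + 6) - (-166 + 52)))**2 = (65 + (2*(1 + 6) - 1*(-114)))**2 = (65 + (2*7 + 114))**2 = (65 + (14 + 114))**2 = (65 + 128)**2 = 193**2 = 37249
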